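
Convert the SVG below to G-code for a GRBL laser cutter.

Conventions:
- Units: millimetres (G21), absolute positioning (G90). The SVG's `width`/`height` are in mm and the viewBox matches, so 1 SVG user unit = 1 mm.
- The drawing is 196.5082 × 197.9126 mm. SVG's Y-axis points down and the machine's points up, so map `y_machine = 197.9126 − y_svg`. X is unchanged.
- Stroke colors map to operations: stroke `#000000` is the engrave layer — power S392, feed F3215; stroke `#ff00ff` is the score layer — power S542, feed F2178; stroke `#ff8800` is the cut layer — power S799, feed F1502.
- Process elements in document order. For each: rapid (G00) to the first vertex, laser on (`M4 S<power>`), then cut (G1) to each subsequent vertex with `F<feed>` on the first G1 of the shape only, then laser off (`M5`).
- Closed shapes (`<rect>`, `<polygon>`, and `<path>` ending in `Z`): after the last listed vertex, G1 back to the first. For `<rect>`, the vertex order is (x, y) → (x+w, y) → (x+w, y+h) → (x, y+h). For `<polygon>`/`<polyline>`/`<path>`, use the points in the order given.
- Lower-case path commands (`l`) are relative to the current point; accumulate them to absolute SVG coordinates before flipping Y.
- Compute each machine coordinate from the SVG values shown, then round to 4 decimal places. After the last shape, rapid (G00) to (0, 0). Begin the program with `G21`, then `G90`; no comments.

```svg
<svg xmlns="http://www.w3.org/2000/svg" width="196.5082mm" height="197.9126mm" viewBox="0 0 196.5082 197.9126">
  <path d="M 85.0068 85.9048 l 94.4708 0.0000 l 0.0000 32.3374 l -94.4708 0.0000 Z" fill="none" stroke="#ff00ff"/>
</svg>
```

Since the viewBox matches the mm dimensions, user units are millimetres directly. The only transform is the Y-flip y_m = 197.9126 − y_svg.

Shape 1 is a rectangle drawn with `<path>`. Its stroke #ff00ff means score at S542, F2178. After flipping Y the toolpath is (85.0068,112.0078) → (179.4776,112.0078) → (179.4776,79.6704) → (85.0068,79.6704) → (85.0068,112.0078), returning to the start.

G21
G90
G00 X85.0068 Y112.0078
M4 S542
G1 X179.4776 Y112.0078 F2178
G1 X179.4776 Y79.6704
G1 X85.0068 Y79.6704
G1 X85.0068 Y112.0078
M5
G00 X0.0000 Y0.0000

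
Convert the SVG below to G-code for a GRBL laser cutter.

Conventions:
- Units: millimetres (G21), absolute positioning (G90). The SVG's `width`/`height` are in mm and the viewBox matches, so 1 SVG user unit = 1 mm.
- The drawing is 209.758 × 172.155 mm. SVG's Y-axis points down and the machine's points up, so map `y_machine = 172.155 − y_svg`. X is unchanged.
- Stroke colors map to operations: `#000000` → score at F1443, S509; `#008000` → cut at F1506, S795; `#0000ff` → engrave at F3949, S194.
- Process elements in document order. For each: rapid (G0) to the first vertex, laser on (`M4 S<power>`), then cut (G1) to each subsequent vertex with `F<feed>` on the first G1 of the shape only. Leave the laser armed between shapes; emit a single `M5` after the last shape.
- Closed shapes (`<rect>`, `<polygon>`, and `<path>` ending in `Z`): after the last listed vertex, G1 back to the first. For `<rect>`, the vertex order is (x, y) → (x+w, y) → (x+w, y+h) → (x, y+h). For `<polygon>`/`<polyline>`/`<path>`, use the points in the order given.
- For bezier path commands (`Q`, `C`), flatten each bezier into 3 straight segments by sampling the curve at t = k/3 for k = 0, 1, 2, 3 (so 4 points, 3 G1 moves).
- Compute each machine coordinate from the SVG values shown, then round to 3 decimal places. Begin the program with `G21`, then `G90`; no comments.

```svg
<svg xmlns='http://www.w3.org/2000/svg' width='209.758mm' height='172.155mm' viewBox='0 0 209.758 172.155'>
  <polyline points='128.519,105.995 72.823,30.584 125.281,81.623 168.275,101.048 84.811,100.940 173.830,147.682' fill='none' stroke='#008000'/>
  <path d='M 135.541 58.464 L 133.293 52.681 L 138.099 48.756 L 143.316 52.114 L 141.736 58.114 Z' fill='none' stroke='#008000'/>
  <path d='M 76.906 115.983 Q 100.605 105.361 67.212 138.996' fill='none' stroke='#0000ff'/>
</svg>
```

viewBox `0 0 209.758 172.155` with mm width/height → 1 unit = 1 mm. Flip: y_m = 172.155 − y_svg.

**Shape 1** — `<polyline>` open polyline, stroke `#008000` → cut (S795, F1506). Machine vertices: (128.519,66.160) → (72.823,141.571) → (125.281,90.532) → (168.275,71.107) → (84.811,71.215) → (173.830,24.473). Open path.

**Shape 2** — `<path>` regular polygon, stroke `#008000` → cut (S795, F1506). Machine vertices: (135.541,113.691) → (133.293,119.474) → (138.099,123.399) → (143.316,120.041) → (141.736,114.041) → (135.541,113.691). Closed: final G1 returns to the first vertex.

**Shape 3** — `<path>` quadratic bezier, stroke `#0000ff` → engrave (S194, F3949). Control points (SVG): P0=(76.906,115.983), P1=(100.605,105.361), P2=(67.212,138.996); sampled at t=k/3. Machine vertices: (76.906,56.172) → (86.362,58.336) → (83.130,50.665) → (67.212,33.159). Open path.

G21
G90
G0 X128.519 Y66.160
M4 S795
G1 X72.823 Y141.571 F1506
G1 X125.281 Y90.532
G1 X168.275 Y71.107
G1 X84.811 Y71.215
G1 X173.830 Y24.473
G0 X135.541 Y113.691
M4 S795
G1 X133.293 Y119.474 F1506
G1 X138.099 Y123.399
G1 X143.316 Y120.041
G1 X141.736 Y114.041
G1 X135.541 Y113.691
G0 X76.906 Y56.172
M4 S194
G1 X86.362 Y58.336 F3949
G1 X83.130 Y50.665
G1 X67.212 Y33.159
M5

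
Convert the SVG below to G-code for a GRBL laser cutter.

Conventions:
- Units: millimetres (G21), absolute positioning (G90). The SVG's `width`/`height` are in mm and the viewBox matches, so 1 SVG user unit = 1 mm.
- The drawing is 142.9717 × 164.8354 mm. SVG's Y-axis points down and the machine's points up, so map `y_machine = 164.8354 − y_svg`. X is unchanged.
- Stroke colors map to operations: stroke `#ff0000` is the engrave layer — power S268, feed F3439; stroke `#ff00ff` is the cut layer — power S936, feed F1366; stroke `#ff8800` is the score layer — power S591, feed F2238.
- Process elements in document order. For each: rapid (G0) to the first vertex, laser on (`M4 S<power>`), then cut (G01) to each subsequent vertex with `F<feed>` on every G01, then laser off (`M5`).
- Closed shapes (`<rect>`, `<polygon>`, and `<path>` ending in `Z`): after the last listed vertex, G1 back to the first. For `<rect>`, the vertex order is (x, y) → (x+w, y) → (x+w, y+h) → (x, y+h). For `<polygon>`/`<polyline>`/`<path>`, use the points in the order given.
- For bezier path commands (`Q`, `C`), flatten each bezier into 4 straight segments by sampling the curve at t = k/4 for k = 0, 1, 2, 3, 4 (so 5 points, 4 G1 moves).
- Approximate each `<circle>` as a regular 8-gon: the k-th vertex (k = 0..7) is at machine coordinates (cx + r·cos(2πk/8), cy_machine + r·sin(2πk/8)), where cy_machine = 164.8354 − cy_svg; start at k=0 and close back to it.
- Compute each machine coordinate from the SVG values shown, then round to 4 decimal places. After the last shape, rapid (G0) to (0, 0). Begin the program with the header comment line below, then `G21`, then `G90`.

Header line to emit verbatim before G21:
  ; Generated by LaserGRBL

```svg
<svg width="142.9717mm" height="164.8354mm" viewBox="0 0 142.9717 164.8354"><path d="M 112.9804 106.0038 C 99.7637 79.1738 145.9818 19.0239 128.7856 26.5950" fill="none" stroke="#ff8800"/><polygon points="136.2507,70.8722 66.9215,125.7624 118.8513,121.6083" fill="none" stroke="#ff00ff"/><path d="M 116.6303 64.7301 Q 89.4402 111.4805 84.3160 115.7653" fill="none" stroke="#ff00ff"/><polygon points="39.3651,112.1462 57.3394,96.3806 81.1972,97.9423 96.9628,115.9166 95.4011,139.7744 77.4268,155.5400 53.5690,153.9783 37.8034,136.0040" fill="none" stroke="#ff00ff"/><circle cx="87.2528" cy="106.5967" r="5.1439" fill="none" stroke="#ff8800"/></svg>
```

Since the viewBox matches the mm dimensions, user units are millimetres directly. The only transform is the Y-flip y_m = 164.8354 − y_svg.

Shape 1 is a cubic bezier drawn with `<path>`. Its stroke #ff8800 means score at S591, F2238. After flipping Y the toolpath is (112.9804,58.8316) → (112.2924,83.6228) → (122.3753,111.4364) → (131.7121,132.7998) → (128.7856,138.2404).

Shape 2 is a closed polygon drawn with `<polygon>`. Its stroke #ff00ff means cut at S936, F1366. After flipping Y the toolpath is (136.2507,93.9632) → (66.9215,39.0730) → (118.8513,43.2271) → (136.2507,93.9632), returning to the start.

Shape 3 is a quadratic bezier drawn with `<path>`. Its stroke #ff00ff means cut at S936, F1366. After flipping Y the toolpath is (116.6303,100.1053) → (104.4144,79.3842) → (94.9567,63.9713) → (88.2572,53.8666) → (84.3160,49.0701).

Shape 4 is a regular polygon drawn with `<polygon>`. Its stroke #ff00ff means cut at S936, F1366. After flipping Y the toolpath is (39.3651,52.6892) → (57.3394,68.4548) → (81.1972,66.8931) → (96.9628,48.9188) → (95.4011,25.0610) → (77.4268,9.2954) → (53.5690,10.8571) → (37.8034,28.8314) → (39.3651,52.6892), returning to the start.

Shape 5 is a circle drawn with `<circle>`. Its stroke #ff8800 means score at S591, F2238. After flipping Y the toolpath is (92.3967,58.2387) → (90.8901,61.8760) → (87.2528,63.3826) → (83.6155,61.8760) → (82.1089,58.2387) → (83.6155,54.6014) → (87.2528,53.0948) → (90.8901,54.6014) → (92.3967,58.2387), returning to the start.

; Generated by LaserGRBL
G21
G90
G0 X112.9804 Y58.8316
M4 S591
G01 X112.2924 Y83.6228 F2238
G01 X122.3753 Y111.4364 F2238
G01 X131.7121 Y132.7998 F2238
G01 X128.7856 Y138.2404 F2238
M5
G0 X136.2507 Y93.9632
M4 S936
G01 X66.9215 Y39.0730 F1366
G01 X118.8513 Y43.2271 F1366
G01 X136.2507 Y93.9632 F1366
M5
G0 X116.6303 Y100.1053
M4 S936
G01 X104.4144 Y79.3842 F1366
G01 X94.9567 Y63.9713 F1366
G01 X88.2572 Y53.8666 F1366
G01 X84.3160 Y49.0701 F1366
M5
G0 X39.3651 Y52.6892
M4 S936
G01 X57.3394 Y68.4548 F1366
G01 X81.1972 Y66.8931 F1366
G01 X96.9628 Y48.9188 F1366
G01 X95.4011 Y25.0610 F1366
G01 X77.4268 Y9.2954 F1366
G01 X53.5690 Y10.8571 F1366
G01 X37.8034 Y28.8314 F1366
G01 X39.3651 Y52.6892 F1366
M5
G0 X92.3967 Y58.2387
M4 S591
G01 X90.8901 Y61.8760 F2238
G01 X87.2528 Y63.3826 F2238
G01 X83.6155 Y61.8760 F2238
G01 X82.1089 Y58.2387 F2238
G01 X83.6155 Y54.6014 F2238
G01 X87.2528 Y53.0948 F2238
G01 X90.8901 Y54.6014 F2238
G01 X92.3967 Y58.2387 F2238
M5
G0 X0.0000 Y0.0000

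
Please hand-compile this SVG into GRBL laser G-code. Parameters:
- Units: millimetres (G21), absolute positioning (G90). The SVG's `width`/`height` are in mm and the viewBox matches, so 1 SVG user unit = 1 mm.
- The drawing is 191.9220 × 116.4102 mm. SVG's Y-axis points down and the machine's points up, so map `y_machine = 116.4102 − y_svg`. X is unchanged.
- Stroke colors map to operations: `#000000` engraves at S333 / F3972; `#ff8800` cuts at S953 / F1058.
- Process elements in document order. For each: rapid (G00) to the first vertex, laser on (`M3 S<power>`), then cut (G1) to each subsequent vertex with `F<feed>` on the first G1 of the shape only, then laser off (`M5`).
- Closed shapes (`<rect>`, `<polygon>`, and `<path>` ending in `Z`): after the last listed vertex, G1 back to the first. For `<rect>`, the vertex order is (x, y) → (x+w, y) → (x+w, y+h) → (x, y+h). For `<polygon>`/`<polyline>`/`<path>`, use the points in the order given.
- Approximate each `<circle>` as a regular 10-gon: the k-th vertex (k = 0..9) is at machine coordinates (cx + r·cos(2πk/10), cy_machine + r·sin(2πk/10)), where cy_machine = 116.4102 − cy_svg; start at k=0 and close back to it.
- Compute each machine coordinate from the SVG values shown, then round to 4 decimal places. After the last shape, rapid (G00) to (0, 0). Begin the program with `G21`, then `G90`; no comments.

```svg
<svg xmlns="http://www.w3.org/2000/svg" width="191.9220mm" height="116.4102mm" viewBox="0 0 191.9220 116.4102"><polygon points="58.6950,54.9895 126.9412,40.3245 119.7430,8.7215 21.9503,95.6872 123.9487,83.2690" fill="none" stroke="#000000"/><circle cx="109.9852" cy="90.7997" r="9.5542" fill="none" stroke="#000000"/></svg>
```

Since the viewBox matches the mm dimensions, user units are millimetres directly. The only transform is the Y-flip y_m = 116.4102 − y_svg.

Shape 1 is a closed polygon drawn with `<polygon>`. Its stroke #000000 means engrave at S333, F3972. After flipping Y the toolpath is (58.6950,61.4207) → (126.9412,76.0857) → (119.7430,107.6887) → (21.9503,20.7230) → (123.9487,33.1412) → (58.6950,61.4207), returning to the start.

Shape 2 is a circle drawn with `<circle>`. Its stroke #000000 means engrave at S333, F3972. After flipping Y the toolpath is (119.5394,25.6105) → (117.7147,31.2263) → (112.9376,34.6971) → (107.0328,34.6971) → (102.2557,31.2263) → (100.4310,25.6105) → (102.2557,19.9947) → (107.0328,16.5239) → (112.9376,16.5239) → (117.7147,19.9947) → (119.5394,25.6105), returning to the start.

G21
G90
G00 X58.6950 Y61.4207
M3 S333
G1 X126.9412 Y76.0857 F3972
G1 X119.7430 Y107.6887
G1 X21.9503 Y20.7230
G1 X123.9487 Y33.1412
G1 X58.6950 Y61.4207
M5
G00 X119.5394 Y25.6105
M3 S333
G1 X117.7147 Y31.2263 F3972
G1 X112.9376 Y34.6971
G1 X107.0328 Y34.6971
G1 X102.2557 Y31.2263
G1 X100.4310 Y25.6105
G1 X102.2557 Y19.9947
G1 X107.0328 Y16.5239
G1 X112.9376 Y16.5239
G1 X117.7147 Y19.9947
G1 X119.5394 Y25.6105
M5
G00 X0.0000 Y0.0000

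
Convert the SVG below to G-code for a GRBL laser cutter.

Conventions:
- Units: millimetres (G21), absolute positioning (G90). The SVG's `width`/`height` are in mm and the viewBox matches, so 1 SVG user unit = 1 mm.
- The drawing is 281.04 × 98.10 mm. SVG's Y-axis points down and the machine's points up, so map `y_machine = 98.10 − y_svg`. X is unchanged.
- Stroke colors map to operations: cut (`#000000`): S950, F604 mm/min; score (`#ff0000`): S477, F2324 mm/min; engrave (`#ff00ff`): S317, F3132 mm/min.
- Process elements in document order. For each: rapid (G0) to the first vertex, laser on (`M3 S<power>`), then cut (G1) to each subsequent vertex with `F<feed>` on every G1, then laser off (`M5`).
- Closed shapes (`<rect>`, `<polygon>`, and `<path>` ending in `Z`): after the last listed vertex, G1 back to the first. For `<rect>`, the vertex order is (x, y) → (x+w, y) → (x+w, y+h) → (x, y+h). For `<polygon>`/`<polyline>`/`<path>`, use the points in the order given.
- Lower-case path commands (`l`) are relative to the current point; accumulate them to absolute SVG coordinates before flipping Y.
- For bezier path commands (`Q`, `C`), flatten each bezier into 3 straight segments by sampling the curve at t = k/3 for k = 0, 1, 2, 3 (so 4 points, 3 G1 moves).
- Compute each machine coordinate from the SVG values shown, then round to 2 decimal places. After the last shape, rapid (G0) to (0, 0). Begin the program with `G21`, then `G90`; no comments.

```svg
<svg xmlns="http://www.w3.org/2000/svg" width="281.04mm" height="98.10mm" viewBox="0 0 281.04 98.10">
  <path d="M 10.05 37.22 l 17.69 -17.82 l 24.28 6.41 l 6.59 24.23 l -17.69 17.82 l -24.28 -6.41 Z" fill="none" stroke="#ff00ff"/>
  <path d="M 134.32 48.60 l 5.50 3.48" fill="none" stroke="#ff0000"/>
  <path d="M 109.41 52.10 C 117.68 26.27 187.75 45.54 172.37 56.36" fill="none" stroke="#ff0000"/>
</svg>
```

viewBox `0 0 281.04 98.10` with mm width/height → 1 unit = 1 mm. Flip: y_m = 98.10 − y_svg.

**Shape 1** — `<path>` regular polygon, stroke `#ff00ff` → engrave (S317, F3132). Machine vertices: (10.05,60.88) → (27.74,78.70) → (52.02,72.29) → (58.61,48.06) → (40.92,30.24) → (16.64,36.65) → (10.05,60.88). Closed: final G1 returns to the first vertex.

**Shape 2** — `<path>` line segment, stroke `#ff0000` → score (S477, F2324). Machine vertices: (134.32,49.50) → (139.82,46.02). Open path.

**Shape 3** — `<path>` cubic bezier, stroke `#ff0000` → score (S477, F2324). Control points (SVG): P0=(109.41,52.10), P1=(117.68,26.27), P2=(187.75,45.54), P3=(172.37,56.36); sampled at t=k/3. Machine vertices: (109.41,46.00) → (132.83,58.78) → (164.72,53.39) → (172.37,41.74). Open path.

G21
G90
G0 X10.05 Y60.88
M3 S317
G1 X27.74 Y78.70 F3132
G1 X52.02 Y72.29 F3132
G1 X58.61 Y48.06 F3132
G1 X40.92 Y30.24 F3132
G1 X16.64 Y36.65 F3132
G1 X10.05 Y60.88 F3132
M5
G0 X134.32 Y49.50
M3 S477
G1 X139.82 Y46.02 F2324
M5
G0 X109.41 Y46.00
M3 S477
G1 X132.83 Y58.78 F2324
G1 X164.72 Y53.39 F2324
G1 X172.37 Y41.74 F2324
M5
G0 X0.00 Y0.00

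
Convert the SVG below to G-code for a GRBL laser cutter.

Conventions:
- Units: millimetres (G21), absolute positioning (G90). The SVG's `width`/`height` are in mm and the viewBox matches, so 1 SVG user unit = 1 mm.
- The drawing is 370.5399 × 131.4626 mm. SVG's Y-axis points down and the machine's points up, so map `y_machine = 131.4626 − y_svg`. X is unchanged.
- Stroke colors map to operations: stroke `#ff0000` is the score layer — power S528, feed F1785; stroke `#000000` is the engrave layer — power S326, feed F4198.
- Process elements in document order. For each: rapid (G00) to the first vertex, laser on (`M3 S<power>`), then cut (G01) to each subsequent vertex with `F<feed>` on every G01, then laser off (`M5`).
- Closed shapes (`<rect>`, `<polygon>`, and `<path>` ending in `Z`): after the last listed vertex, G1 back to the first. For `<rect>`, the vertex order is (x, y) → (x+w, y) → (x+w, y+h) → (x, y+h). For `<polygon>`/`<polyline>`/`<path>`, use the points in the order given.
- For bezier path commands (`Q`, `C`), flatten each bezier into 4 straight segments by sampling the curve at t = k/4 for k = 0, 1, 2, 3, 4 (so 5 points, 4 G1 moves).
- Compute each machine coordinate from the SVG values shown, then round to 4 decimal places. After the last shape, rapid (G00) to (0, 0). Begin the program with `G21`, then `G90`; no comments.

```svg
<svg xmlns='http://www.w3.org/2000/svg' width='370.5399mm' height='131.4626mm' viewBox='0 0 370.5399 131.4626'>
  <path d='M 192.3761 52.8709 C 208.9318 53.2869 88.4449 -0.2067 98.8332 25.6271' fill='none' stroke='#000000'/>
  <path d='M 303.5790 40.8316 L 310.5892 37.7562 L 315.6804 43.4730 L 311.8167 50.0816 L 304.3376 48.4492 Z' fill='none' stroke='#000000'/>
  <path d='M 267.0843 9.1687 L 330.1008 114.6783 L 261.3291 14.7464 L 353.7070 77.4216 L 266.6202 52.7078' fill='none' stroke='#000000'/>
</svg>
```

G21
G90
G00 X192.3761 Y78.5917
M3 S326
G01 X183.2836 Y86.3059 F4198
G01 X147.9174 Y101.7453 F4198
G01 X111.3949 Y112.4188 F4198
G01 X98.8332 Y105.8355 F4198
M5
G00 X303.5790 Y90.6310
M3 S326
G01 X310.5892 Y93.7064 F4198
G01 X315.6804 Y87.9896 F4198
G01 X311.8167 Y81.3810 F4198
G01 X304.3376 Y83.0134 F4198
G01 X303.5790 Y90.6310 F4198
M5
G00 X267.0843 Y122.2939
M3 S326
G01 X330.1008 Y16.7843 F4198
G01 X261.3291 Y116.7162 F4198
G01 X353.7070 Y54.0410 F4198
G01 X266.6202 Y78.7548 F4198
M5
G00 X0.0000 Y0.0000

Since the viewBox matches the mm dimensions, user units are millimetres directly. The only transform is the Y-flip y_m = 131.4626 − y_svg.

Shape 1 is a cubic bezier drawn with `<path>`. Its stroke #000000 means engrave at S326, F4198. After flipping Y the toolpath is (192.3761,78.5917) → (183.2836,86.3059) → (147.9174,101.7453) → (111.3949,112.4188) → (98.8332,105.8355).

Shape 2 is a regular polygon drawn with `<path>`. Its stroke #000000 means engrave at S326, F4198. After flipping Y the toolpath is (303.5790,90.6310) → (310.5892,93.7064) → (315.6804,87.9896) → (311.8167,81.3810) → (304.3376,83.0134) → (303.5790,90.6310), returning to the start.

Shape 3 is a open polyline drawn with `<path>`. Its stroke #000000 means engrave at S326, F4198. After flipping Y the toolpath is (267.0843,122.2939) → (330.1008,16.7843) → (261.3291,116.7162) → (353.7070,54.0410) → (266.6202,78.7548).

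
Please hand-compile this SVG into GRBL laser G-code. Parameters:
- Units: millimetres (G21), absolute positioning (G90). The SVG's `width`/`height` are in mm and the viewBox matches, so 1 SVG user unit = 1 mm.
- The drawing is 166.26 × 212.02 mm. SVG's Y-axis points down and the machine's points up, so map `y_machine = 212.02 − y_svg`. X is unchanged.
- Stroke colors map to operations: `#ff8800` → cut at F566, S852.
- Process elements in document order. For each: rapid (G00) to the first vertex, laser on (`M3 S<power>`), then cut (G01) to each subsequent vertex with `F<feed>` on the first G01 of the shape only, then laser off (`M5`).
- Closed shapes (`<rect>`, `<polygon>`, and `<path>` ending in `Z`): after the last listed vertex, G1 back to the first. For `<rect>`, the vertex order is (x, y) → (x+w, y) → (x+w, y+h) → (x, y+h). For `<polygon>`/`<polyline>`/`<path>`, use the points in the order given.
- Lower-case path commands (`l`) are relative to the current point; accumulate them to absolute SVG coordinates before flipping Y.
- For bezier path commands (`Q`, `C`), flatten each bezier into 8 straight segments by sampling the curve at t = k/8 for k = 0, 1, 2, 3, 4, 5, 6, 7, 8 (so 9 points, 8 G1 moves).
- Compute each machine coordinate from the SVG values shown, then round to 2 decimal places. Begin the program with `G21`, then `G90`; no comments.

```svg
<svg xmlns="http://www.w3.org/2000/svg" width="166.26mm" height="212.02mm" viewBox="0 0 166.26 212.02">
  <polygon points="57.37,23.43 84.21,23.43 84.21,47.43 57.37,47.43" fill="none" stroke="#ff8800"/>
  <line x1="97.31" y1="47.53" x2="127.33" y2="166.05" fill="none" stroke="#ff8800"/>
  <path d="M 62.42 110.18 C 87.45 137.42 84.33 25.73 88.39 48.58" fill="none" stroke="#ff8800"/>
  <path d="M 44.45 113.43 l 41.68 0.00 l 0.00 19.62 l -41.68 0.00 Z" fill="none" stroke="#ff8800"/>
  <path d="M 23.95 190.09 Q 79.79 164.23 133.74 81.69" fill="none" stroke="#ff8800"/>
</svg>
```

Since the viewBox matches the mm dimensions, user units are millimetres directly. The only transform is the Y-flip y_m = 212.02 − y_svg.

Shape 1 is a rectangle drawn with `<polygon>`. Its stroke #ff8800 means cut at S852, F566. After flipping Y the toolpath is (57.37,188.59) → (84.21,188.59) → (84.21,164.59) → (57.37,164.59) → (57.37,188.59), returning to the start.

Shape 2 is a line segment drawn with `<line>`. Its stroke #ff8800 means cut at S852, F566. After flipping Y the toolpath is (97.31,164.49) → (127.33,45.97).

Shape 3 is a cubic bezier drawn with `<path>`. Its stroke #ff8800 means cut at S852, F566. After flipping Y the toolpath is (62.42,101.84) → (70.56,97.60) → (76.47,103.19) → (80.57,115.38) → (83.27,130.99) → (84.99,146.81) → (86.14,159.62) → (87.14,166.24) → (88.39,163.44).

Shape 4 is a rectangle drawn with `<path>`. Its stroke #ff8800 means cut at S852, F566. After flipping Y the toolpath is (44.45,98.59) → (86.13,98.59) → (86.13,78.97) → (44.45,78.97) → (44.45,98.59), returning to the start.

Shape 5 is a quadratic bezier drawn with `<path>`. Its stroke #ff8800 means cut at S852, F566. After flipping Y the toolpath is (23.95,21.93) → (37.88,29.28) → (51.75,38.40) → (65.56,49.30) → (79.32,61.96) → (93.01,76.40) → (106.65,92.60) → (120.22,110.58) → (133.74,130.33).

G21
G90
G00 X57.37 Y188.59
M3 S852
G01 X84.21 Y188.59 F566
G01 X84.21 Y164.59
G01 X57.37 Y164.59
G01 X57.37 Y188.59
M5
G00 X97.31 Y164.49
M3 S852
G01 X127.33 Y45.97 F566
M5
G00 X62.42 Y101.84
M3 S852
G01 X70.56 Y97.60 F566
G01 X76.47 Y103.19
G01 X80.57 Y115.38
G01 X83.27 Y130.99
G01 X84.99 Y146.81
G01 X86.14 Y159.62
G01 X87.14 Y166.24
G01 X88.39 Y163.44
M5
G00 X44.45 Y98.59
M3 S852
G01 X86.13 Y98.59 F566
G01 X86.13 Y78.97
G01 X44.45 Y78.97
G01 X44.45 Y98.59
M5
G00 X23.95 Y21.93
M3 S852
G01 X37.88 Y29.28 F566
G01 X51.75 Y38.40
G01 X65.56 Y49.30
G01 X79.32 Y61.96
G01 X93.01 Y76.40
G01 X106.65 Y92.60
G01 X120.22 Y110.58
G01 X133.74 Y130.33
M5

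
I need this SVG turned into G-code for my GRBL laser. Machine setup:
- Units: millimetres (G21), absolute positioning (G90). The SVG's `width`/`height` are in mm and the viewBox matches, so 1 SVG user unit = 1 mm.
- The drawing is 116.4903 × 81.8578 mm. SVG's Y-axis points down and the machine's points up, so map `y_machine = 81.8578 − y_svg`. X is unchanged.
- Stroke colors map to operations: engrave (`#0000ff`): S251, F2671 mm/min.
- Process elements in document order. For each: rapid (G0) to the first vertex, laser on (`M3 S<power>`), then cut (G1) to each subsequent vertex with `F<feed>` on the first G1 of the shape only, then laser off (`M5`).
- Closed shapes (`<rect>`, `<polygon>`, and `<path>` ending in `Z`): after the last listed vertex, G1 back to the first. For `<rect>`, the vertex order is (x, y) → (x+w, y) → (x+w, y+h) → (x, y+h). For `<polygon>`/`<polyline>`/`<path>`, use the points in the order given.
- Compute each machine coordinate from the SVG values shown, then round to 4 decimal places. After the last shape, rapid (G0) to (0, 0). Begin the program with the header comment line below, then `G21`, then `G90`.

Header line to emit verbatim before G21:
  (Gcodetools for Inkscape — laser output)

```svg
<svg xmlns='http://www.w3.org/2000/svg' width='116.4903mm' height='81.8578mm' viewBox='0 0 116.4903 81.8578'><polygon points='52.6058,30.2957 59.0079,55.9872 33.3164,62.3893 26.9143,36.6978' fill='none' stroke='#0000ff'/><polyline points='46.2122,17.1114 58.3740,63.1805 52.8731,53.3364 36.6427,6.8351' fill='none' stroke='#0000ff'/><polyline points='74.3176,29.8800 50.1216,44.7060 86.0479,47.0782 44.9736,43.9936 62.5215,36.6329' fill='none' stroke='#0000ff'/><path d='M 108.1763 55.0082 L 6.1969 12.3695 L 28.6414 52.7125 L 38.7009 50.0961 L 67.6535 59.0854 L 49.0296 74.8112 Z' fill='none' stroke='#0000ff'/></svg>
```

Since the viewBox matches the mm dimensions, user units are millimetres directly. The only transform is the Y-flip y_m = 81.8578 − y_svg.

Shape 1 is a regular polygon drawn with `<polygon>`. Its stroke #0000ff means engrave at S251, F2671. After flipping Y the toolpath is (52.6058,51.5621) → (59.0079,25.8706) → (33.3164,19.4685) → (26.9143,45.1600) → (52.6058,51.5621), returning to the start.

Shape 2 is a open polyline drawn with `<polyline>`. Its stroke #0000ff means engrave at S251, F2671. After flipping Y the toolpath is (46.2122,64.7464) → (58.3740,18.6773) → (52.8731,28.5214) → (36.6427,75.0227).

Shape 3 is a open polyline drawn with `<polyline>`. Its stroke #0000ff means engrave at S251, F2671. After flipping Y the toolpath is (74.3176,51.9778) → (50.1216,37.1518) → (86.0479,34.7796) → (44.9736,37.8642) → (62.5215,45.2249).

Shape 4 is a closed polygon drawn with `<path>`. Its stroke #0000ff means engrave at S251, F2671. After flipping Y the toolpath is (108.1763,26.8496) → (6.1969,69.4883) → (28.6414,29.1453) → (38.7009,31.7617) → (67.6535,22.7724) → (49.0296,7.0466) → (108.1763,26.8496), returning to the start.

(Gcodetools for Inkscape — laser output)
G21
G90
G0 X52.6058 Y51.5621
M3 S251
G1 X59.0079 Y25.8706 F2671
G1 X33.3164 Y19.4685
G1 X26.9143 Y45.1600
G1 X52.6058 Y51.5621
M5
G0 X46.2122 Y64.7464
M3 S251
G1 X58.3740 Y18.6773 F2671
G1 X52.8731 Y28.5214
G1 X36.6427 Y75.0227
M5
G0 X74.3176 Y51.9778
M3 S251
G1 X50.1216 Y37.1518 F2671
G1 X86.0479 Y34.7796
G1 X44.9736 Y37.8642
G1 X62.5215 Y45.2249
M5
G0 X108.1763 Y26.8496
M3 S251
G1 X6.1969 Y69.4883 F2671
G1 X28.6414 Y29.1453
G1 X38.7009 Y31.7617
G1 X67.6535 Y22.7724
G1 X49.0296 Y7.0466
G1 X108.1763 Y26.8496
M5
G0 X0.0000 Y0.0000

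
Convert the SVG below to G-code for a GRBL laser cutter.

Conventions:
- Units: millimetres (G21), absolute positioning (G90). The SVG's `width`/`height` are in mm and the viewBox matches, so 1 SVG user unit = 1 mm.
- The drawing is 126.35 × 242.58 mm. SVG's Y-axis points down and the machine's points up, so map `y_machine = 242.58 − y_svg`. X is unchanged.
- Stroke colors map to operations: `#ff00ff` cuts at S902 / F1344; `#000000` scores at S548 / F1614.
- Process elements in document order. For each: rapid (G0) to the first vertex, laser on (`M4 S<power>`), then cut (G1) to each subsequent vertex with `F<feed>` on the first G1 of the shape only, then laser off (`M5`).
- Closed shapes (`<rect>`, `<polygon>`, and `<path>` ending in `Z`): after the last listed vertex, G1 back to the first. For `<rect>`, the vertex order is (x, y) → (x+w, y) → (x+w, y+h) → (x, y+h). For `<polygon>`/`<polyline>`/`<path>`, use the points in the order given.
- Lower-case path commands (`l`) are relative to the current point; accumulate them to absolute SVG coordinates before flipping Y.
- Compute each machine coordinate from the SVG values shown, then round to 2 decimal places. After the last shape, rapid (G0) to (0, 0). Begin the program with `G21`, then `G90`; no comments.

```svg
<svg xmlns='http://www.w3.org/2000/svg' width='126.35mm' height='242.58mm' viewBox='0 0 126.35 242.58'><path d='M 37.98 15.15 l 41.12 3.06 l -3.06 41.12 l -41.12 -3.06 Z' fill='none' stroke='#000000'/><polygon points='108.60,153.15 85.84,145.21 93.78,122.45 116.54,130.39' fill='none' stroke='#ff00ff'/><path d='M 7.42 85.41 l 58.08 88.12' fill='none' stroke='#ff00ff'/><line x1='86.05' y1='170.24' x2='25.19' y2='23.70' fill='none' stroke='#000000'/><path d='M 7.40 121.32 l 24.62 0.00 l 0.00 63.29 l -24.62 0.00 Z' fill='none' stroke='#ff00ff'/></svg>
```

G21
G90
G0 X37.98 Y227.43
M4 S548
G1 X79.10 Y224.37 F1614
G1 X76.04 Y183.25
G1 X34.92 Y186.31
G1 X37.98 Y227.43
M5
G0 X108.60 Y89.43
M4 S902
G1 X85.84 Y97.37 F1344
G1 X93.78 Y120.13
G1 X116.54 Y112.19
G1 X108.60 Y89.43
M5
G0 X7.42 Y157.17
M4 S902
G1 X65.50 Y69.05 F1344
M5
G0 X86.05 Y72.34
M4 S548
G1 X25.19 Y218.88 F1614
M5
G0 X7.40 Y121.26
M4 S902
G1 X32.02 Y121.26 F1344
G1 X32.02 Y57.97
G1 X7.40 Y57.97
G1 X7.40 Y121.26
M5
G0 X0.00 Y0.00

Since the viewBox matches the mm dimensions, user units are millimetres directly. The only transform is the Y-flip y_m = 242.58 − y_svg.

Shape 1 is a regular polygon drawn with `<path>`. Its stroke #000000 means score at S548, F1614. After flipping Y the toolpath is (37.98,227.43) → (79.10,224.37) → (76.04,183.25) → (34.92,186.31) → (37.98,227.43), returning to the start.

Shape 2 is a regular polygon drawn with `<polygon>`. Its stroke #ff00ff means cut at S902, F1344. After flipping Y the toolpath is (108.60,89.43) → (85.84,97.37) → (93.78,120.13) → (116.54,112.19) → (108.60,89.43), returning to the start.

Shape 3 is a line segment drawn with `<path>`. Its stroke #ff00ff means cut at S902, F1344. After flipping Y the toolpath is (7.42,157.17) → (65.50,69.05).

Shape 4 is a line segment drawn with `<line>`. Its stroke #000000 means score at S548, F1614. After flipping Y the toolpath is (86.05,72.34) → (25.19,218.88).

Shape 5 is a rectangle drawn with `<path>`. Its stroke #ff00ff means cut at S902, F1344. After flipping Y the toolpath is (7.40,121.26) → (32.02,121.26) → (32.02,57.97) → (7.40,57.97) → (7.40,121.26), returning to the start.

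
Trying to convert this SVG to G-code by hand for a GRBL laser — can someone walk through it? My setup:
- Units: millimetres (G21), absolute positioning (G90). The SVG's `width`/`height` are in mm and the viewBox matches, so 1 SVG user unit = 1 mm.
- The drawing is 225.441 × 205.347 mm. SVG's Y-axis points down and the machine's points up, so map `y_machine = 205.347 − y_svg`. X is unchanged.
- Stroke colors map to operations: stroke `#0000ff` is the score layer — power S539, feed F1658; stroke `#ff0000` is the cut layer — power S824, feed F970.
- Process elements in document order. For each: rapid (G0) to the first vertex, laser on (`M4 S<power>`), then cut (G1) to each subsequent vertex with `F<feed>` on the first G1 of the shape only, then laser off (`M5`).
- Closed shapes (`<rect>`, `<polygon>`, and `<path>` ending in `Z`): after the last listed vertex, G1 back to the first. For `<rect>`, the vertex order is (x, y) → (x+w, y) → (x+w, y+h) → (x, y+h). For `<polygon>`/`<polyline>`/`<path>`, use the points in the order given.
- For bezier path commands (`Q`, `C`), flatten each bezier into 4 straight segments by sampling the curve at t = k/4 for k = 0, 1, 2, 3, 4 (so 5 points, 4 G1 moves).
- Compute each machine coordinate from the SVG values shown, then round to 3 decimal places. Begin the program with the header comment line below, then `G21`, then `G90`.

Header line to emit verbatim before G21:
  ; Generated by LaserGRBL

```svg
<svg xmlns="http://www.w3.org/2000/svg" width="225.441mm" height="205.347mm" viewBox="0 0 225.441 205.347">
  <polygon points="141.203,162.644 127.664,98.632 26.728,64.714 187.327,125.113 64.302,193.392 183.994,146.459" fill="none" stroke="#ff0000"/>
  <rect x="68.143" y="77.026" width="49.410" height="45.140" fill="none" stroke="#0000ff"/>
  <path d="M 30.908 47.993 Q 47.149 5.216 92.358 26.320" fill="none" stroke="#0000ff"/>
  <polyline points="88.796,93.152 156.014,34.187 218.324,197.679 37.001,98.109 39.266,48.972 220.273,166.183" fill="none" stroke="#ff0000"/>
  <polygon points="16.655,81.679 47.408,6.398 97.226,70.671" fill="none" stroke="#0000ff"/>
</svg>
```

; Generated by LaserGRBL
G21
G90
G0 X141.203 Y42.703
M4 S824
G1 X127.664 Y106.715 F970
G1 X26.728 Y140.633
G1 X187.327 Y80.234
G1 X64.302 Y11.955
G1 X183.994 Y58.888
G1 X141.203 Y42.703
M5
G0 X68.143 Y128.321
M4 S539
G1 X117.553 Y128.321 F1658
G1 X117.553 Y83.181
G1 X68.143 Y83.181
G1 X68.143 Y128.321
M5
G0 X30.908 Y157.354
M4 S539
G1 X40.839 Y174.750 F1658
G1 X54.391 Y184.161
G1 X71.564 Y185.586
G1 X92.358 Y179.027
M5
G0 X88.796 Y112.195
M4 S824
G1 X156.014 Y171.160 F970
G1 X218.324 Y7.668
G1 X37.001 Y107.238
G1 X39.266 Y156.375
G1 X220.273 Y39.164
M5
G0 X16.655 Y123.668
M4 S539
G1 X47.408 Y198.949 F1658
G1 X97.226 Y134.676
G1 X16.655 Y123.668
M5

Since the viewBox matches the mm dimensions, user units are millimetres directly. The only transform is the Y-flip y_m = 205.347 − y_svg.

Shape 1 is a closed polygon drawn with `<polygon>`. Its stroke #ff0000 means cut at S824, F970. After flipping Y the toolpath is (141.203,42.703) → (127.664,106.715) → (26.728,140.633) → (187.327,80.234) → (64.302,11.955) → (183.994,58.888) → (141.203,42.703), returning to the start.

Shape 2 is a rectangle drawn with `<rect>`. Its stroke #0000ff means score at S539, F1658. After flipping Y the toolpath is (68.143,128.321) → (117.553,128.321) → (117.553,83.181) → (68.143,83.181) → (68.143,128.321), returning to the start.

Shape 3 is a quadratic bezier drawn with `<path>`. Its stroke #0000ff means score at S539, F1658. After flipping Y the toolpath is (30.908,157.354) → (40.839,174.750) → (54.391,184.161) → (71.564,185.586) → (92.358,179.027).

Shape 4 is a open polyline drawn with `<polyline>`. Its stroke #ff0000 means cut at S824, F970. After flipping Y the toolpath is (88.796,112.195) → (156.014,171.160) → (218.324,7.668) → (37.001,107.238) → (39.266,156.375) → (220.273,39.164).

Shape 5 is a regular polygon drawn with `<polygon>`. Its stroke #0000ff means score at S539, F1658. After flipping Y the toolpath is (16.655,123.668) → (47.408,198.949) → (97.226,134.676) → (16.655,123.668), returning to the start.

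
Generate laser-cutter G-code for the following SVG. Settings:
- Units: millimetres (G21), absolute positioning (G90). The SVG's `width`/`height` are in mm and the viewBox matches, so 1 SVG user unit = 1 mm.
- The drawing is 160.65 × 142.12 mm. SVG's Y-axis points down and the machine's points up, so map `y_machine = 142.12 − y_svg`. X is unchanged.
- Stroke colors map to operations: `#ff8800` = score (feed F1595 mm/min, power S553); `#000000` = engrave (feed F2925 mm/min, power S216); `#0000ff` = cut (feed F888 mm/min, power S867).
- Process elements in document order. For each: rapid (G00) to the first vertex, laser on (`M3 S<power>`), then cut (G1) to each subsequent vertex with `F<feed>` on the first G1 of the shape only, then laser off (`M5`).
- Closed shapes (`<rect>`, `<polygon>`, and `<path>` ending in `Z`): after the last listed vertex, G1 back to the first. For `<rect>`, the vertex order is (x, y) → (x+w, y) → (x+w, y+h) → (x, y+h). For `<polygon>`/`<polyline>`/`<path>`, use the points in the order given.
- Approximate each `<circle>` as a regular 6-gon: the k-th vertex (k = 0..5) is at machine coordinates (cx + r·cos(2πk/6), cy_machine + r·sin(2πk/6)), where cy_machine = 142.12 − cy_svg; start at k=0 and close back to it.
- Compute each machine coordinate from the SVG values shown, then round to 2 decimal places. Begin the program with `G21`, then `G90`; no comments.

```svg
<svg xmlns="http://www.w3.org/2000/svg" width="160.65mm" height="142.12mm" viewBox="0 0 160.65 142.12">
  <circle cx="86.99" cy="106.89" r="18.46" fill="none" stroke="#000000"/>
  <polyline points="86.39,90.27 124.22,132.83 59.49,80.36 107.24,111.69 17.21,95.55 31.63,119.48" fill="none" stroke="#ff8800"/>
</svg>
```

G21
G90
G00 X105.45 Y35.23
M3 S216
G1 X96.22 Y51.22 F2925
G1 X77.76 Y51.22
G1 X68.53 Y35.23
G1 X77.76 Y19.24
G1 X96.22 Y19.24
G1 X105.45 Y35.23
M5
G00 X86.39 Y51.85
M3 S553
G1 X124.22 Y9.29 F1595
G1 X59.49 Y61.76
G1 X107.24 Y30.43
G1 X17.21 Y46.57
G1 X31.63 Y22.64
M5

1 u = 1 mm; y_m = 142.12 − y.

[1] `<circle>` circle, #000000→engrave S216 F2925: (105.45,35.23) → (96.22,51.22) → (77.76,51.22) → (68.53,35.23) → (77.76,19.24) → (96.22,19.24) → (105.45,35.23) (closed)

[2] `<polyline>` open polyline, #ff8800→score S553 F1595: (86.39,51.85) → (124.22,9.29) → (59.49,61.76) → (107.24,30.43) → (17.21,46.57) → (31.63,22.64)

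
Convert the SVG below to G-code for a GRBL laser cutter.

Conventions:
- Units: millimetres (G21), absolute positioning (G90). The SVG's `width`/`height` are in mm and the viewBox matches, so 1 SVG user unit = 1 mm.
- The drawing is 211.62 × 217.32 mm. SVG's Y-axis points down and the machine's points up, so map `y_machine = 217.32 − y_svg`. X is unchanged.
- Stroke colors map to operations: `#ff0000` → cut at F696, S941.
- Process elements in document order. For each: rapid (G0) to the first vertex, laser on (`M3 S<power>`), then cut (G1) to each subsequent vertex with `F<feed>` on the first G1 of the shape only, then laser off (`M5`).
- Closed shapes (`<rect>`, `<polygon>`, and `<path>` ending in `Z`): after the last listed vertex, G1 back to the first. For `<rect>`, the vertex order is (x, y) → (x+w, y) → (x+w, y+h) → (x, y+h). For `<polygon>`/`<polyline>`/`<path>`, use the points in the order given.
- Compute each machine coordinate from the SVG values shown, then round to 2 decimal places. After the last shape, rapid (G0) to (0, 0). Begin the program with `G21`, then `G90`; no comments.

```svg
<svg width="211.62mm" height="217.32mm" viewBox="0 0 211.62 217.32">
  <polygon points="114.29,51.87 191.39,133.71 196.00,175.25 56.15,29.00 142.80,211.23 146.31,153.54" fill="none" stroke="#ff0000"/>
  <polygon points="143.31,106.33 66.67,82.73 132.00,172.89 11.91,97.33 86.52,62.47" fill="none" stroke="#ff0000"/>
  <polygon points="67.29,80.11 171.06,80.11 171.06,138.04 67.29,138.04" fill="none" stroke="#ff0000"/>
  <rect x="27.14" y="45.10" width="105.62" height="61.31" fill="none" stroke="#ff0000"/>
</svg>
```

Since the viewBox matches the mm dimensions, user units are millimetres directly. The only transform is the Y-flip y_m = 217.32 − y_svg.

Shape 1 is a closed polygon drawn with `<polygon>`. Its stroke #ff0000 means cut at S941, F696. After flipping Y the toolpath is (114.29,165.45) → (191.39,83.61) → (196.00,42.07) → (56.15,188.32) → (142.80,6.09) → (146.31,63.78) → (114.29,165.45), returning to the start.

Shape 2 is a closed polygon drawn with `<polygon>`. Its stroke #ff0000 means cut at S941, F696. After flipping Y the toolpath is (143.31,110.99) → (66.67,134.59) → (132.00,44.43) → (11.91,119.99) → (86.52,154.85) → (143.31,110.99), returning to the start.

Shape 3 is a rectangle drawn with `<polygon>`. Its stroke #ff0000 means cut at S941, F696. After flipping Y the toolpath is (67.29,137.21) → (171.06,137.21) → (171.06,79.28) → (67.29,79.28) → (67.29,137.21), returning to the start.

Shape 4 is a rectangle drawn with `<rect>`. Its stroke #ff0000 means cut at S941, F696. After flipping Y the toolpath is (27.14,172.22) → (132.76,172.22) → (132.76,110.91) → (27.14,110.91) → (27.14,172.22), returning to the start.

G21
G90
G0 X114.29 Y165.45
M3 S941
G1 X191.39 Y83.61 F696
G1 X196.00 Y42.07
G1 X56.15 Y188.32
G1 X142.80 Y6.09
G1 X146.31 Y63.78
G1 X114.29 Y165.45
M5
G0 X143.31 Y110.99
M3 S941
G1 X66.67 Y134.59 F696
G1 X132.00 Y44.43
G1 X11.91 Y119.99
G1 X86.52 Y154.85
G1 X143.31 Y110.99
M5
G0 X67.29 Y137.21
M3 S941
G1 X171.06 Y137.21 F696
G1 X171.06 Y79.28
G1 X67.29 Y79.28
G1 X67.29 Y137.21
M5
G0 X27.14 Y172.22
M3 S941
G1 X132.76 Y172.22 F696
G1 X132.76 Y110.91
G1 X27.14 Y110.91
G1 X27.14 Y172.22
M5
G0 X0.00 Y0.00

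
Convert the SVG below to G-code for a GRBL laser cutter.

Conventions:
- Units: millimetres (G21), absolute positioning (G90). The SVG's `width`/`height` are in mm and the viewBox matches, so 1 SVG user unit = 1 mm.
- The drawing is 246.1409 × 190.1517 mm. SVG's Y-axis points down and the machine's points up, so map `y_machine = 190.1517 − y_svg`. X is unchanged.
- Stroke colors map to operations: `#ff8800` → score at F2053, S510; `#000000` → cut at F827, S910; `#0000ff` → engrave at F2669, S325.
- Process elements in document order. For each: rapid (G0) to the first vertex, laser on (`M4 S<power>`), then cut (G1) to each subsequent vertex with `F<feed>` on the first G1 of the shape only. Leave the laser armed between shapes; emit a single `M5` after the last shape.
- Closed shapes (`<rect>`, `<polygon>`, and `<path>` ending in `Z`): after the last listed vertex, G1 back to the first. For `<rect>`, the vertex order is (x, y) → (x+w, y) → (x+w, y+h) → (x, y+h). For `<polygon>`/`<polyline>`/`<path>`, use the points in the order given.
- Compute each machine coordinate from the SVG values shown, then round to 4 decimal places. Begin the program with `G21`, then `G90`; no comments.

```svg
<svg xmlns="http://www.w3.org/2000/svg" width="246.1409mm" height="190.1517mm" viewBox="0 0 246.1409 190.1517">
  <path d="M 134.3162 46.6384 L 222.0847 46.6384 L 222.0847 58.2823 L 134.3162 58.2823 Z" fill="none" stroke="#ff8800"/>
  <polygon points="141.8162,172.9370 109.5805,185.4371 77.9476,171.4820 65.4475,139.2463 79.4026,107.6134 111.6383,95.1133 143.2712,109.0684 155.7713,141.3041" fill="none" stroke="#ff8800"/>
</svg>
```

G21
G90
G0 X134.3162 Y143.5133
M4 S510
G1 X222.0847 Y143.5133 F2053
G1 X222.0847 Y131.8694
G1 X134.3162 Y131.8694
G1 X134.3162 Y143.5133
G0 X141.8162 Y17.2147
M4 S510
G1 X109.5805 Y4.7146 F2053
G1 X77.9476 Y18.6697
G1 X65.4475 Y50.9054
G1 X79.4026 Y82.5383
G1 X111.6383 Y95.0384
G1 X143.2712 Y81.0833
G1 X155.7713 Y48.8476
G1 X141.8162 Y17.2147
M5

Since the viewBox matches the mm dimensions, user units are millimetres directly. The only transform is the Y-flip y_m = 190.1517 − y_svg.

Shape 1 is a rectangle drawn with `<path>`. Its stroke #ff8800 means score at S510, F2053. After flipping Y the toolpath is (134.3162,143.5133) → (222.0847,143.5133) → (222.0847,131.8694) → (134.3162,131.8694) → (134.3162,143.5133), returning to the start.

Shape 2 is a regular polygon drawn with `<polygon>`. Its stroke #ff8800 means score at S510, F2053. After flipping Y the toolpath is (141.8162,17.2147) → (109.5805,4.7146) → (77.9476,18.6697) → (65.4475,50.9054) → (79.4026,82.5383) → (111.6383,95.0384) → (143.2712,81.0833) → (155.7713,48.8476) → (141.8162,17.2147), returning to the start.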